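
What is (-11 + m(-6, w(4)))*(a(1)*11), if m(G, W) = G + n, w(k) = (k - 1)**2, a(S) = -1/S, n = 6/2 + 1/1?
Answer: 143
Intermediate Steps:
n = 4 (n = 6*(1/2) + 1*1 = 3 + 1 = 4)
w(k) = (-1 + k)**2
m(G, W) = 4 + G (m(G, W) = G + 4 = 4 + G)
(-11 + m(-6, w(4)))*(a(1)*11) = (-11 + (4 - 6))*(-1/1*11) = (-11 - 2)*(-1*1*11) = -(-13)*11 = -13*(-11) = 143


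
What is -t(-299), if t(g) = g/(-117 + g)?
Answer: -23/32 ≈ -0.71875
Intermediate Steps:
t(g) = g/(-117 + g)
-t(-299) = -(-299)/(-117 - 299) = -(-299)/(-416) = -(-299)*(-1)/416 = -1*23/32 = -23/32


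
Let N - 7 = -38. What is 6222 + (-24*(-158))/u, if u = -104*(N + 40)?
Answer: 242500/39 ≈ 6217.9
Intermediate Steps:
N = -31 (N = 7 - 38 = -31)
u = -936 (u = -104*(-31 + 40) = -104*9 = -936)
6222 + (-24*(-158))/u = 6222 - 24*(-158)/(-936) = 6222 + 3792*(-1/936) = 6222 - 158/39 = 242500/39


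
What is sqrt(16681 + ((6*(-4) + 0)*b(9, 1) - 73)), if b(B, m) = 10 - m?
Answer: 2*sqrt(4098) ≈ 128.03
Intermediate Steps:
sqrt(16681 + ((6*(-4) + 0)*b(9, 1) - 73)) = sqrt(16681 + ((6*(-4) + 0)*(10 - 1*1) - 73)) = sqrt(16681 + ((-24 + 0)*(10 - 1) - 73)) = sqrt(16681 + (-24*9 - 73)) = sqrt(16681 + (-216 - 73)) = sqrt(16681 - 289) = sqrt(16392) = 2*sqrt(4098)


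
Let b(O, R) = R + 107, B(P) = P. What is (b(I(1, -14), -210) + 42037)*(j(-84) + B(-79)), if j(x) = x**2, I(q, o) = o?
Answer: 292573518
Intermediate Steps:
b(O, R) = 107 + R
(b(I(1, -14), -210) + 42037)*(j(-84) + B(-79)) = ((107 - 210) + 42037)*((-84)**2 - 79) = (-103 + 42037)*(7056 - 79) = 41934*6977 = 292573518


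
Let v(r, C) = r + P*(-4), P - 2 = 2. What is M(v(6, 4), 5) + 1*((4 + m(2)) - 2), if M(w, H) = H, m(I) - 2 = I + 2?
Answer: 13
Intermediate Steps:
P = 4 (P = 2 + 2 = 4)
v(r, C) = -16 + r (v(r, C) = r + 4*(-4) = r - 16 = -16 + r)
m(I) = 4 + I (m(I) = 2 + (I + 2) = 2 + (2 + I) = 4 + I)
M(v(6, 4), 5) + 1*((4 + m(2)) - 2) = 5 + 1*((4 + (4 + 2)) - 2) = 5 + 1*((4 + 6) - 2) = 5 + 1*(10 - 2) = 5 + 1*8 = 5 + 8 = 13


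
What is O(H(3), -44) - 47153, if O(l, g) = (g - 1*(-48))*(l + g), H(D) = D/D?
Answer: -47325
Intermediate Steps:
H(D) = 1
O(l, g) = (48 + g)*(g + l) (O(l, g) = (g + 48)*(g + l) = (48 + g)*(g + l))
O(H(3), -44) - 47153 = ((-44)**2 + 48*(-44) + 48*1 - 44*1) - 47153 = (1936 - 2112 + 48 - 44) - 47153 = -172 - 47153 = -47325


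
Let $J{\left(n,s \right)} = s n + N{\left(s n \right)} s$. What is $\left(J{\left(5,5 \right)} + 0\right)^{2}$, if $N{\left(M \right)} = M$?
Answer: $22500$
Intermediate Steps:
$J{\left(n,s \right)} = n s + n s^{2}$ ($J{\left(n,s \right)} = s n + s n s = n s + n s s = n s + n s^{2}$)
$\left(J{\left(5,5 \right)} + 0\right)^{2} = \left(5 \cdot 5 \left(1 + 5\right) + 0\right)^{2} = \left(5 \cdot 5 \cdot 6 + 0\right)^{2} = \left(150 + 0\right)^{2} = 150^{2} = 22500$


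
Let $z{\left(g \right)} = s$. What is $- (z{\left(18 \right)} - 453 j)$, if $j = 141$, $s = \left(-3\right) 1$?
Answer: $63876$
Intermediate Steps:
$s = -3$
$z{\left(g \right)} = -3$
$- (z{\left(18 \right)} - 453 j) = - (-3 - 63873) = \left(-1\right) \left(-63876\right) = 63876$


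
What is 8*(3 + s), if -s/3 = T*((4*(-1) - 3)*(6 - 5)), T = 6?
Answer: 1032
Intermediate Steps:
s = 126 (s = -18*(4*(-1) - 3)*(6 - 5) = -18*(-4 - 3)*1 = -18*(-7*1) = -18*(-7) = -3*(-42) = 126)
8*(3 + s) = 8*(3 + 126) = 8*129 = 1032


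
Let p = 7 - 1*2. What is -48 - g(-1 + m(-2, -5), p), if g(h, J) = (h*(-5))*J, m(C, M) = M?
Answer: -198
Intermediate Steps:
p = 5 (p = 7 - 2 = 5)
g(h, J) = -5*J*h (g(h, J) = (-5*h)*J = -5*J*h)
-48 - g(-1 + m(-2, -5), p) = -48 - (-5)*5*(-1 - 5) = -48 - (-5)*5*(-6) = -48 - 1*150 = -48 - 150 = -198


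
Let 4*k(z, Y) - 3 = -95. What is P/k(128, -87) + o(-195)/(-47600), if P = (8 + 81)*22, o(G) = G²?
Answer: -3763015/43792 ≈ -85.929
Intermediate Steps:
k(z, Y) = -23 (k(z, Y) = ¾ + (¼)*(-95) = ¾ - 95/4 = -23)
P = 1958 (P = 89*22 = 1958)
P/k(128, -87) + o(-195)/(-47600) = 1958/(-23) + (-195)²/(-47600) = 1958*(-1/23) + 38025*(-1/47600) = -1958/23 - 1521/1904 = -3763015/43792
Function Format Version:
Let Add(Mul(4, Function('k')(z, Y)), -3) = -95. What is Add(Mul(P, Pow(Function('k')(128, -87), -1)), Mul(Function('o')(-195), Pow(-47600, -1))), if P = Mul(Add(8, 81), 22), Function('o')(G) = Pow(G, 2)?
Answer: Rational(-3763015, 43792) ≈ -85.929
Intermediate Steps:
Function('k')(z, Y) = -23 (Function('k')(z, Y) = Add(Rational(3, 4), Mul(Rational(1, 4), -95)) = Add(Rational(3, 4), Rational(-95, 4)) = -23)
P = 1958 (P = Mul(89, 22) = 1958)
Add(Mul(P, Pow(Function('k')(128, -87), -1)), Mul(Function('o')(-195), Pow(-47600, -1))) = Add(Mul(1958, Pow(-23, -1)), Mul(Pow(-195, 2), Pow(-47600, -1))) = Add(Mul(1958, Rational(-1, 23)), Mul(38025, Rational(-1, 47600))) = Add(Rational(-1958, 23), Rational(-1521, 1904)) = Rational(-3763015, 43792)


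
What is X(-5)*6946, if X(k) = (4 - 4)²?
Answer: 0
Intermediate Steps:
X(k) = 0 (X(k) = 0² = 0)
X(-5)*6946 = 0*6946 = 0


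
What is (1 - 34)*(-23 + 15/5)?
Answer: 660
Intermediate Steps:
(1 - 34)*(-23 + 15/5) = -33*(-23 + 15*(⅕)) = -33*(-23 + 3) = -33*(-20) = 660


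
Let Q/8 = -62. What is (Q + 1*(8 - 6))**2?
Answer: 244036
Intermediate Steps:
Q = -496 (Q = 8*(-62) = -496)
(Q + 1*(8 - 6))**2 = (-496 + 1*(8 - 6))**2 = (-496 + 1*2)**2 = (-496 + 2)**2 = (-494)**2 = 244036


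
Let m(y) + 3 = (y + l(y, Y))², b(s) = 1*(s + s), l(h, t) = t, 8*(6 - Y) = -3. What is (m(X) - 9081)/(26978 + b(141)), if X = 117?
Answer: 392793/1744640 ≈ 0.22514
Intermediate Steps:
Y = 51/8 (Y = 6 - ⅛*(-3) = 6 + 3/8 = 51/8 ≈ 6.3750)
b(s) = 2*s (b(s) = 1*(2*s) = 2*s)
m(y) = -3 + (51/8 + y)² (m(y) = -3 + (y + 51/8)² = -3 + (51/8 + y)²)
(m(X) - 9081)/(26978 + b(141)) = ((-3 + (51 + 8*117)²/64) - 9081)/(26978 + 2*141) = ((-3 + (51 + 936)²/64) - 9081)/(26978 + 282) = ((-3 + (1/64)*987²) - 9081)/27260 = ((-3 + (1/64)*974169) - 9081)*(1/27260) = ((-3 + 974169/64) - 9081)*(1/27260) = (973977/64 - 9081)*(1/27260) = (392793/64)*(1/27260) = 392793/1744640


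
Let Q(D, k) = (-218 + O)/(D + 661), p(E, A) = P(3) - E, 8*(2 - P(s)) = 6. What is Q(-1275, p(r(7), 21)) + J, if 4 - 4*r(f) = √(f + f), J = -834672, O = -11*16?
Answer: -256244107/307 ≈ -8.3467e+5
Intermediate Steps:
O = -176
r(f) = 1 - √2*√f/4 (r(f) = 1 - √(f + f)/4 = 1 - √2*√f/4)
P(s) = 5/4 (P(s) = 2 - ⅛*6 = 2 - ¾ = 5/4)
p(E, A) = 5/4 - E
Q(D, k) = -394/(661 + D) (Q(D, k) = (-218 - 176)/(D + 661) = -394/(661 + D))
Q(-1275, p(r(7), 21)) + J = -394/(661 - 1275) - 834672 = -394/(-614) - 834672 = -394*(-1/614) - 834672 = 197/307 - 834672 = -256244107/307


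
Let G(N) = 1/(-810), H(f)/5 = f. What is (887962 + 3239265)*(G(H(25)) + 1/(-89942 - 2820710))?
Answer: -6008132287937/1178814060 ≈ -5096.8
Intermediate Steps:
H(f) = 5*f
G(N) = -1/810
(887962 + 3239265)*(G(H(25)) + 1/(-89942 - 2820710)) = (887962 + 3239265)*(-1/810 + 1/(-89942 - 2820710)) = 4127227*(-1/810 + 1/(-2910652)) = 4127227*(-1/810 - 1/2910652) = 4127227*(-1455731/1178814060) = -6008132287937/1178814060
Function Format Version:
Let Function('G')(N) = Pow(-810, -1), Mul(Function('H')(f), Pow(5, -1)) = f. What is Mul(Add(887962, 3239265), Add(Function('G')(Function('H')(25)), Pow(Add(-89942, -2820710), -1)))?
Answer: Rational(-6008132287937, 1178814060) ≈ -5096.8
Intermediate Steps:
Function('H')(f) = Mul(5, f)
Function('G')(N) = Rational(-1, 810)
Mul(Add(887962, 3239265), Add(Function('G')(Function('H')(25)), Pow(Add(-89942, -2820710), -1))) = Mul(Add(887962, 3239265), Add(Rational(-1, 810), Pow(Add(-89942, -2820710), -1))) = Mul(4127227, Add(Rational(-1, 810), Pow(-2910652, -1))) = Mul(4127227, Add(Rational(-1, 810), Rational(-1, 2910652))) = Mul(4127227, Rational(-1455731, 1178814060)) = Rational(-6008132287937, 1178814060)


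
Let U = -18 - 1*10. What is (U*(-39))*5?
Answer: 5460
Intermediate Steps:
U = -28 (U = -18 - 10 = -28)
(U*(-39))*5 = -28*(-39)*5 = 1092*5 = 5460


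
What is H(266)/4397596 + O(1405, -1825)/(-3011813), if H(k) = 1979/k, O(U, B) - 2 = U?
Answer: -234270385175/503299998458824 ≈ -0.00046547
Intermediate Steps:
O(U, B) = 2 + U
H(266)/4397596 + O(1405, -1825)/(-3011813) = (1979/266)/4397596 + (2 + 1405)/(-3011813) = (1979*(1/266))*(1/4397596) + 1407*(-1/3011813) = (1979/266)*(1/4397596) - 201/430259 = 1979/1169760536 - 201/430259 = -234270385175/503299998458824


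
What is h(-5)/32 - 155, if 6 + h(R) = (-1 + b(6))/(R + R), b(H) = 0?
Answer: -49659/320 ≈ -155.18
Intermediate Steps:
h(R) = -6 - 1/(2*R) (h(R) = -6 + (-1 + 0)/(R + R) = -6 - 1/(2*R))
h(-5)/32 - 155 = (-6 - ½/(-5))/32 - 155 = (-6 - ½*(-⅕))/32 - 155 = (-6 + ⅒)/32 - 155 = (1/32)*(-59/10) - 155 = -59/320 - 155 = -49659/320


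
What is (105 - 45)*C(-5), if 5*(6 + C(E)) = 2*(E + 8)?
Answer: -288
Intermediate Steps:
C(E) = -14/5 + 2*E/5 (C(E) = -6 + (2*(E + 8))/5 = -6 + (2*(8 + E))/5 = -6 + (16 + 2*E)/5 = -6 + (16/5 + 2*E/5) = -14/5 + 2*E/5)
(105 - 45)*C(-5) = (105 - 45)*(-14/5 + (2/5)*(-5)) = 60*(-14/5 - 2) = 60*(-24/5) = -288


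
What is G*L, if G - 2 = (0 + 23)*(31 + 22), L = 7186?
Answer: 8774106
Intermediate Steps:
G = 1221 (G = 2 + (0 + 23)*(31 + 22) = 2 + 23*53 = 2 + 1219 = 1221)
G*L = 1221*7186 = 8774106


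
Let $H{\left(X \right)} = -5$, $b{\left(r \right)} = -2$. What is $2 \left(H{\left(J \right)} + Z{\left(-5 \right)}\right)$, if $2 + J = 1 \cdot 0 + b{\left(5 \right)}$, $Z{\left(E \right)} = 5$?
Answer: $0$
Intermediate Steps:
$J = -4$ ($J = -2 + \left(1 \cdot 0 - 2\right) = -2 + \left(0 - 2\right) = -2 - 2 = -4$)
$2 \left(H{\left(J \right)} + Z{\left(-5 \right)}\right) = 2 \left(-5 + 5\right) = 2 \cdot 0 = 0$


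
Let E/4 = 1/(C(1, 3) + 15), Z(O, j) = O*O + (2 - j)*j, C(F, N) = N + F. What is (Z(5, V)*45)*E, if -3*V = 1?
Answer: 4360/19 ≈ 229.47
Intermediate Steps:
V = -1/3 (V = -1/3*1 = -1/3 ≈ -0.33333)
C(F, N) = F + N
Z(O, j) = O**2 + j*(2 - j)
E = 4/19 (E = 4/((1 + 3) + 15) = 4/(4 + 15) = 4/19 ≈ 0.21053)
(Z(5, V)*45)*E = ((5**2 - (-1/3)**2 + 2*(-1/3))*45)*(4/19) = ((25 - 1*1/9 - 2/3)*45)*(4/19) = ((25 - 1/9 - 2/3)*45)*(4/19) = ((218/9)*45)*(4/19) = 1090*(4/19) = 4360/19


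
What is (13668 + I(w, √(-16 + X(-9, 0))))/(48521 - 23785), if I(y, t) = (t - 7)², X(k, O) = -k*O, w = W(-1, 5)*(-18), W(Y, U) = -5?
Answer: 13701/24736 - 7*I/3092 ≈ 0.55389 - 0.0022639*I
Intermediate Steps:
w = 90 (w = -5*(-18) = 90)
X(k, O) = -O*k
I(y, t) = (-7 + t)²
(13668 + I(w, √(-16 + X(-9, 0))))/(48521 - 23785) = (13668 + (-7 + √(-16 - 1*0*(-9)))²)/(48521 - 23785) = (13668 + (-7 + √(-16 + 0))²)/24736 = (13668 + (-7 + √(-16))²)*(1/24736) = (13668 + (-7 + 4*I)²)*(1/24736) = 3417/6184 + (-7 + 4*I)²/24736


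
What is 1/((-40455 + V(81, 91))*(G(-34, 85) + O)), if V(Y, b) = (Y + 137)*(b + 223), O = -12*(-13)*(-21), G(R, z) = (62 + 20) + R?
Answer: -1/90374316 ≈ -1.1065e-8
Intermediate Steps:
G(R, z) = 82 + R
O = -3276 (O = 156*(-21) = -3276)
V(Y, b) = (137 + Y)*(223 + b)
1/((-40455 + V(81, 91))*(G(-34, 85) + O)) = 1/((-40455 + (30551 + 137*91 + 223*81 + 81*91))*((82 - 34) - 3276)) = 1/((-40455 + (30551 + 12467 + 18063 + 7371))*(48 - 3276)) = 1/((-40455 + 68452)*(-3228)) = 1/(27997*(-3228)) = 1/(-90374316) = -1/90374316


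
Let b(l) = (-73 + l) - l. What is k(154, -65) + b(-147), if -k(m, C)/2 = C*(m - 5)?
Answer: 19297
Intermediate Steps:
b(l) = -73
k(m, C) = -2*C*(-5 + m) (k(m, C) = -2*C*(m - 5) = -2*C*(-5 + m))
k(154, -65) + b(-147) = 2*(-65)*(5 - 1*154) - 73 = 2*(-65)*(5 - 154) - 73 = 2*(-65)*(-149) - 73 = 19370 - 73 = 19297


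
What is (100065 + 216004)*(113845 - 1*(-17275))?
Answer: 41442967280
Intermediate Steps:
(100065 + 216004)*(113845 - 1*(-17275)) = 316069*(113845 + 17275) = 316069*131120 = 41442967280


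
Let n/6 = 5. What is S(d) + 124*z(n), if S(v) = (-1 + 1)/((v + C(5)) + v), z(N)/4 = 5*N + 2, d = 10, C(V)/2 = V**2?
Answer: 75392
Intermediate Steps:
n = 30 (n = 6*5 = 30)
C(V) = 2*V**2
z(N) = 8 + 20*N (z(N) = 4*(5*N + 2) = 4*(2 + 5*N) = 8 + 20*N)
S(v) = 0 (S(v) = (-1 + 1)/((v + 2*5**2) + v) = 0/((v + 2*25) + v) = 0/((v + 50) + v) = 0/((50 + v) + v) = 0/(50 + 2*v) = 0)
S(d) + 124*z(n) = 0 + 124*(8 + 20*30) = 0 + 124*(8 + 600) = 0 + 124*608 = 0 + 75392 = 75392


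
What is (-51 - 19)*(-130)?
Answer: 9100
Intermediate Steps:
(-51 - 19)*(-130) = -70*(-130) = 9100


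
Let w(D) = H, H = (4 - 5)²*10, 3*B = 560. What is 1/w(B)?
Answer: ⅒ ≈ 0.10000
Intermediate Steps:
B = 560/3 (B = (⅓)*560 = 560/3 ≈ 186.67)
H = 10 (H = (-1)²*10 = 1*10 = 10)
w(D) = 10
1/w(B) = 1/10 = ⅒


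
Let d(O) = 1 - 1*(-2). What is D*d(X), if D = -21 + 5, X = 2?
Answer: -48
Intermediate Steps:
d(O) = 3 (d(O) = 1 + 2 = 3)
D = -16
D*d(X) = -16*3 = -48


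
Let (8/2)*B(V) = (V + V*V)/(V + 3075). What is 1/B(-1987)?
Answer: 2176/1973091 ≈ 0.0011028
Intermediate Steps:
B(V) = (V + V**2)/(4*(3075 + V)) (B(V) = ((V + V*V)/(V + 3075))/4 = ((V + V**2)/(3075 + V))/4 = (V + V**2)/(4*(3075 + V)))
1/B(-1987) = 1/((1/4)*(-1987)*(1 - 1987)/(3075 - 1987)) = 1/((1/4)*(-1987)*(-1986)/1088) = 1/((1/4)*(-1987)*(1/1088)*(-1986)) = 1/(1973091/2176) = 2176/1973091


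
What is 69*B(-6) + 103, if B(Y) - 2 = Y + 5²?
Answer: 1552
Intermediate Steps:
B(Y) = 27 + Y (B(Y) = 2 + (Y + 5²) = 2 + (Y + 25) = 2 + (25 + Y) = 27 + Y)
69*B(-6) + 103 = 69*(27 - 6) + 103 = 69*21 + 103 = 1449 + 103 = 1552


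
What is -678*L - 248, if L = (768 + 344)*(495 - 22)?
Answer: -356611976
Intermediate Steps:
L = 525976 (L = 1112*473 = 525976)
-678*L - 248 = -678*525976 - 248 = -356611728 - 248 = -356611976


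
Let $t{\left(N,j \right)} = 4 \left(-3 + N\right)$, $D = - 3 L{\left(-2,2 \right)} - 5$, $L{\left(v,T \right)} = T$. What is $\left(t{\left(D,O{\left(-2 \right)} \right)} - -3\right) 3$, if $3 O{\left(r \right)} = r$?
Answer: $-159$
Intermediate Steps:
$O{\left(r \right)} = \frac{r}{3}$
$D = -11$ ($D = \left(-3\right) 2 - 5 = -6 - 5 = -11$)
$t{\left(N,j \right)} = -12 + 4 N$
$\left(t{\left(D,O{\left(-2 \right)} \right)} - -3\right) 3 = \left(\left(-12 + 4 \left(-11\right)\right) - -3\right) 3 = \left(\left(-12 - 44\right) + \left(-23 + 26\right)\right) 3 = \left(-56 + 3\right) 3 = \left(-53\right) 3 = -159$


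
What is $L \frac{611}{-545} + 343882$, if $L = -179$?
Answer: $\frac{187525059}{545} \approx 3.4408 \cdot 10^{5}$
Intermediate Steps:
$L \frac{611}{-545} + 343882 = - 179 \frac{611}{-545} + 343882 = - 179 \cdot 611 \left(- \frac{1}{545}\right) + 343882 = \left(-179\right) \left(- \frac{611}{545}\right) + 343882 = \frac{109369}{545} + 343882 = \frac{187525059}{545}$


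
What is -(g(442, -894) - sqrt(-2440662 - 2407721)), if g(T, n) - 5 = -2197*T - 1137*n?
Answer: -45409 + I*sqrt(4848383) ≈ -45409.0 + 2201.9*I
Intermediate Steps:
g(T, n) = 5 - 2197*T - 1137*n (g(T, n) = 5 + (-2197*T - 1137*n) = 5 - 2197*T - 1137*n)
-(g(442, -894) - sqrt(-2440662 - 2407721)) = -((5 - 2197*442 - 1137*(-894)) - sqrt(-2440662 - 2407721)) = -((5 - 971074 + 1016478) - sqrt(-4848383)) = -(45409 - I*sqrt(4848383)) = -45409 + I*sqrt(4848383)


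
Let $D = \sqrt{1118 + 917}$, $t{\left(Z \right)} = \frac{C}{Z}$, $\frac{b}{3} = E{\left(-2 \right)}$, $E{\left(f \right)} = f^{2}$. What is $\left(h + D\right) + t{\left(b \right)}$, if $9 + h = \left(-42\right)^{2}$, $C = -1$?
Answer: $\frac{21059}{12} + \sqrt{2035} \approx 1800.0$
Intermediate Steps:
$b = 12$ ($b = 3 \left(-2\right)^{2} = 3 \cdot 4 = 12$)
$t{\left(Z \right)} = - \frac{1}{Z}$
$h = 1755$ ($h = -9 + \left(-42\right)^{2} = -9 + 1764 = 1755$)
$D = \sqrt{2035} \approx 45.111$
$\left(h + D\right) + t{\left(b \right)} = \left(1755 + \sqrt{2035}\right) - \frac{1}{12} = \frac{21059}{12} + \sqrt{2035}$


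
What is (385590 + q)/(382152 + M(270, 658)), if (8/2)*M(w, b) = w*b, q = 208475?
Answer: 594065/426567 ≈ 1.3927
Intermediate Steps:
M(w, b) = b*w/4 (M(w, b) = (w*b)/4 = (b*w)/4 = b*w/4)
(385590 + q)/(382152 + M(270, 658)) = (385590 + 208475)/(382152 + (¼)*658*270) = 594065/(382152 + 44415) = 594065/426567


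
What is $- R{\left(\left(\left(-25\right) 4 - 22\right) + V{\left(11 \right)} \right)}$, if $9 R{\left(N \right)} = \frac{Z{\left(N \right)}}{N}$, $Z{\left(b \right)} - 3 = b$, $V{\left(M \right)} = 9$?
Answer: $- \frac{110}{1017} \approx -0.10816$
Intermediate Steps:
$Z{\left(b \right)} = 3 + b$
$R{\left(N \right)} = \frac{3 + N}{9 N}$ ($R{\left(N \right)} = \frac{\left(3 + N\right) \frac{1}{N}}{9} = \frac{\frac{1}{N} \left(3 + N\right)}{9} = \frac{3 + N}{9 N}$)
$- R{\left(\left(\left(-25\right) 4 - 22\right) + V{\left(11 \right)} \right)} = - \frac{3 + \left(\left(\left(-25\right) 4 - 22\right) + 9\right)}{9 \left(\left(\left(-25\right) 4 - 22\right) + 9\right)} = - \frac{3 + \left(\left(-100 - 22\right) + 9\right)}{9 \left(\left(-100 - 22\right) + 9\right)} = - \frac{3 + \left(-122 + 9\right)}{9 \left(-122 + 9\right)} = - \frac{3 - 113}{9 \left(-113\right)} = - \frac{\left(-1\right) \left(-110\right)}{9 \cdot 113} = \left(-1\right) \frac{110}{1017} = - \frac{110}{1017}$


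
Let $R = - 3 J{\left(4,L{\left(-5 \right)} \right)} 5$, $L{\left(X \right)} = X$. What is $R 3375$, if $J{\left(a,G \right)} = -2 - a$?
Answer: $303750$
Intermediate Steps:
$R = 90$ ($R = - 3 \left(-2 - 4\right) 5 = \left(-3\right) \left(-6\right) 5 = 18 \cdot 5 = 90$)
$R 3375 = 90 \cdot 3375 = 303750$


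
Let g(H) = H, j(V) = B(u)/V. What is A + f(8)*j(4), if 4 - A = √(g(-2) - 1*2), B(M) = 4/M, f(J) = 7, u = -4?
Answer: 9/4 - 2*I ≈ 2.25 - 2.0*I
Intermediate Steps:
j(V) = -1/V (j(V) = (4/(-4))/V = (4*(-¼))/V = -1/V)
A = 4 - 2*I (A = 4 - √(-2 - 1*2) = 4 - √(-2 - 2) = 4 - √(-4) = 4 - 2*I ≈ 4.0 - 2.0*I)
A + f(8)*j(4) = (4 - 2*I) + 7*(-1/4) = (4 - 2*I) + 7*(-1*¼) = (4 - 2*I) + 7*(-¼) = (4 - 2*I) - 7/4 = 9/4 - 2*I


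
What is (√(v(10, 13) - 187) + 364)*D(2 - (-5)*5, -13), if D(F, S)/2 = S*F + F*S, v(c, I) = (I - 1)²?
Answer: -511056 - 1404*I*√43 ≈ -5.1106e+5 - 9206.6*I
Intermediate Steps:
v(c, I) = (-1 + I)²
D(F, S) = 4*F*S (D(F, S) = 2*(S*F + F*S) = 2*(F*S + F*S) = 2*(2*F*S) = 4*F*S)
(√(v(10, 13) - 187) + 364)*D(2 - (-5)*5, -13) = (√((-1 + 13)² - 187) + 364)*(4*(2 - (-5)*5)*(-13)) = (√(12² - 187) + 364)*(4*(2 - 5*(-5))*(-13)) = (√(144 - 187) + 364)*(4*(2 + 25)*(-13)) = (√(-43) + 364)*(4*27*(-13)) = (I*√43 + 364)*(-1404) = (364 + I*√43)*(-1404) = -511056 - 1404*I*√43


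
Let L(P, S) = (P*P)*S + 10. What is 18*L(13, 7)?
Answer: 21474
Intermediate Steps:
L(P, S) = 10 + S*P**2 (L(P, S) = P**2*S + 10 = S*P**2 + 10 = 10 + S*P**2)
18*L(13, 7) = 18*(10 + 7*13**2) = 18*(10 + 7*169) = 18*(10 + 1183) = 18*1193 = 21474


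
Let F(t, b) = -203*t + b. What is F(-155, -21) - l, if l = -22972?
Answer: 54416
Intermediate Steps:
F(t, b) = b - 203*t
F(-155, -21) - l = (-21 - 203*(-155)) - 1*(-22972) = (-21 + 31465) + 22972 = 31444 + 22972 = 54416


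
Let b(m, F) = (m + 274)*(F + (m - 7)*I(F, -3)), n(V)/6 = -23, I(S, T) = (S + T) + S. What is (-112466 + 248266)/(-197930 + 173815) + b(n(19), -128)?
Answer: 3507055728/689 ≈ 5.0901e+6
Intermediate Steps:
I(S, T) = T + 2*S
n(V) = -138 (n(V) = 6*(-23) = -138)
b(m, F) = (274 + m)*(F + (-7 + m)*(-3 + 2*F)) (b(m, F) = (m + 274)*(F + (m - 7)*(-3 + 2*F)) = (274 + m)*(F + (-7 + m)*(-3 + 2*F)))
(-112466 + 248266)/(-197930 + 173815) + b(n(19), -128) = (-112466 + 248266)/(-197930 + 173815) + (5754 - 3562*(-128) - 128*(-138) + (-138)²*(-3 + 2*(-128)) + 267*(-138)*(-3 + 2*(-128))) = 135800/(-24115) + (5754 + 455936 + 17664 + 19044*(-3 - 256) + 267*(-138)*(-3 - 256)) = 135800*(-1/24115) + (5754 + 455936 + 17664 + 19044*(-259) + 267*(-138)*(-259)) = -3880/689 + (5754 + 455936 + 17664 - 4932396 + 9543114) = -3880/689 + 5090072 = 3507055728/689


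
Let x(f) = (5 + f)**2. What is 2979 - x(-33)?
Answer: 2195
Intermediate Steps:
2979 - x(-33) = 2979 - (5 - 33)**2 = 2979 - 1*(-28)**2 = 2979 - 1*784 = 2979 - 784 = 2195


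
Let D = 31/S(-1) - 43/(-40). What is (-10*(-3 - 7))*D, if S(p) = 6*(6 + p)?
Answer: 1265/6 ≈ 210.83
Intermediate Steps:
S(p) = 36 + 6*p
D = 253/120 (D = 31/(36 + 6*(-1)) - 43/(-40) = 31/(36 - 6) - 43*(-1/40) = 31/30 + 43/40 = 253/120 ≈ 2.1083)
(-10*(-3 - 7))*D = -10*(-3 - 7)*(253/120) = -10*(-10)*(253/120) = 100*(253/120) = 1265/6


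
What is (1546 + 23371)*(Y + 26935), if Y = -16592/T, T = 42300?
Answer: 7097195746409/10575 ≈ 6.7113e+8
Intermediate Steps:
Y = -4148/10575 (Y = -16592/42300 = -16592*1/42300 = -4148/10575 ≈ -0.39225)
(1546 + 23371)*(Y + 26935) = (1546 + 23371)*(-4148/10575 + 26935) = 24917*(284833477/10575) = 7097195746409/10575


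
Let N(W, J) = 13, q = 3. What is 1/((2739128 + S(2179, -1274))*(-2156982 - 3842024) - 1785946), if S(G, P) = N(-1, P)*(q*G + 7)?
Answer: -1/16942394531146 ≈ -5.9024e-14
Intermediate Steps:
S(G, P) = 91 + 39*G (S(G, P) = 13*(3*G + 7) = 13*(7 + 3*G) = 91 + 39*G)
1/((2739128 + S(2179, -1274))*(-2156982 - 3842024) - 1785946) = 1/((2739128 + (91 + 39*2179))*(-2156982 - 3842024) - 1785946) = 1/((2739128 + (91 + 84981))*(-5999006) - 1785946) = 1/((2739128 + 85072)*(-5999006) - 1785946) = 1/(2824200*(-5999006) - 1785946) = 1/(-16942392745200 - 1785946) = 1/(-16942394531146) = -1/16942394531146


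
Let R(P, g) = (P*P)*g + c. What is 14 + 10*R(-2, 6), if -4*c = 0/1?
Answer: 254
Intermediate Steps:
c = 0 (c = -0/1 = -0 = -¼*0 = 0)
R(P, g) = g*P² (R(P, g) = (P*P)*g + 0 = P²*g + 0 = g*P² + 0 = g*P²)
14 + 10*R(-2, 6) = 14 + 10*(6*(-2)²) = 14 + 10*(6*4) = 14 + 10*24 = 14 + 240 = 254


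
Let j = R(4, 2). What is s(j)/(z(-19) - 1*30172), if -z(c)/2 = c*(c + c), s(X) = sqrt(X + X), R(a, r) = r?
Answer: -1/15808 ≈ -6.3259e-5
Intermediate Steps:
j = 2
s(X) = sqrt(2)*sqrt(X) (s(X) = sqrt(2*X) = sqrt(2)*sqrt(X))
z(c) = -4*c**2 (z(c) = -2*c*(c + c) = -2*c*2*c = -4*c**2)
s(j)/(z(-19) - 1*30172) = (sqrt(2)*sqrt(2))/(-4*(-19)**2 - 1*30172) = 2/(-4*361 - 30172) = 2/(-1444 - 30172) = 2/(-31616) = 2*(-1/31616) = -1/15808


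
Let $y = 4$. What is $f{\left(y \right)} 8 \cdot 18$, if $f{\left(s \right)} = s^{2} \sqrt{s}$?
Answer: $4608$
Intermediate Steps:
$f{\left(s \right)} = s^{\frac{5}{2}}$
$f{\left(y \right)} 8 \cdot 18 = 4^{\frac{5}{2}} \cdot 8 \cdot 18 = 32 \cdot 8 \cdot 18 = 256 \cdot 18 = 4608$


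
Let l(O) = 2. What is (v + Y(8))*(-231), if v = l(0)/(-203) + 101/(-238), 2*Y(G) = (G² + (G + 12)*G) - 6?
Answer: -24727593/986 ≈ -25079.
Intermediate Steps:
Y(G) = -3 + G²/2 + G*(12 + G)/2 (Y(G) = ((G² + (G + 12)*G) - 6)/2 = ((G² + (12 + G)*G) - 6)/2 = ((G² + G*(12 + G)) - 6)/2 = (-6 + G² + G*(12 + G))/2 = -3 + G²/2 + G*(12 + G)/2)
v = -2997/6902 (v = 2/(-203) + 101/(-238) = 2*(-1/203) + 101*(-1/238) = -2/203 - 101/238 = -2997/6902 ≈ -0.43422)
(v + Y(8))*(-231) = (-2997/6902 + (-3 + 8² + 6*8))*(-231) = (-2997/6902 + (-3 + 64 + 48))*(-231) = (-2997/6902 + 109)*(-231) = (749321/6902)*(-231) = -24727593/986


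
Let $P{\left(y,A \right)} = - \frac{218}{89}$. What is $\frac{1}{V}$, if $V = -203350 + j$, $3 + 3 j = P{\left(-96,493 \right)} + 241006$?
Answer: $- \frac{89}{10948467} \approx -8.129 \cdot 10^{-6}$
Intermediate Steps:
$P{\left(y,A \right)} = - \frac{218}{89}$ ($P{\left(y,A \right)} = \left(-218\right) \frac{1}{89} = - \frac{218}{89}$)
$j = \frac{7149683}{89}$ ($j = -1 + \frac{- \frac{218}{89} + 241006}{3} = -1 + \frac{1}{3} \cdot \frac{21449316}{89} = -1 + \frac{7149772}{89} = \frac{7149683}{89} \approx 80334.0$)
$V = - \frac{10948467}{89}$ ($V = -203350 + \frac{7149683}{89} = - \frac{10948467}{89} \approx -1.2302 \cdot 10^{5}$)
$\frac{1}{V} = \frac{1}{- \frac{10948467}{89}} = - \frac{89}{10948467}$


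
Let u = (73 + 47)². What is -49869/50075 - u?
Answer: -721129869/50075 ≈ -14401.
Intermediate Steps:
u = 14400 (u = 120² = 14400)
-49869/50075 - u = -49869/50075 - 1*14400 = -49869*1/50075 - 14400 = -49869/50075 - 14400 = -721129869/50075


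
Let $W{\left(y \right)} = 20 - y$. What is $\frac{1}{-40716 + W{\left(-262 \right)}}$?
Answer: $- \frac{1}{40434} \approx -2.4732 \cdot 10^{-5}$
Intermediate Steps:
$\frac{1}{-40716 + W{\left(-262 \right)}} = \frac{1}{-40716 + \left(20 - -262\right)} = \frac{1}{-40716 + \left(20 + 262\right)} = \frac{1}{-40716 + 282} = \frac{1}{-40434} = - \frac{1}{40434}$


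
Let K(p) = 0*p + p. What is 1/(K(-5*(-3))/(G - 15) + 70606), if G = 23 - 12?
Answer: 4/282409 ≈ 1.4164e-5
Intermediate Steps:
G = 11
K(p) = p (K(p) = 0 + p = p)
1/(K(-5*(-3))/(G - 15) + 70606) = 1/((-5*(-3))/(11 - 15) + 70606) = 1/(15/(-4) + 70606) = 1/(-1/4*15 + 70606) = 1/(-15/4 + 70606) = 1/(282409/4) = 4/282409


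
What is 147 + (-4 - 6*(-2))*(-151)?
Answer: -1061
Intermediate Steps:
147 + (-4 - 6*(-2))*(-151) = 147 + (-4 + 12)*(-151) = 147 + 8*(-151) = 147 - 1208 = -1061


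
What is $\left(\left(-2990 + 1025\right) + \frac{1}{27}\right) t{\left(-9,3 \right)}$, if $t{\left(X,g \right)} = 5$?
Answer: $- \frac{265270}{27} \approx -9824.8$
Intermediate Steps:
$\left(\left(-2990 + 1025\right) + \frac{1}{27}\right) t{\left(-9,3 \right)} = \left(\left(-2990 + 1025\right) + \frac{1}{27}\right) 5 = \left(-1965 + \frac{1}{27}\right) 5 = \left(- \frac{53054}{27}\right) 5 = - \frac{265270}{27}$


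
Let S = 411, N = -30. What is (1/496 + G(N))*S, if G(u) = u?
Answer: -6115269/496 ≈ -12329.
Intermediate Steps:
(1/496 + G(N))*S = (1/496 - 30)*411 = -14879/496*411 = -6115269/496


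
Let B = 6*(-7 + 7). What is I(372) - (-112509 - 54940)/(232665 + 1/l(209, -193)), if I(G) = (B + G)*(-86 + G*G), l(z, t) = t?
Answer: 2310187351860121/44904344 ≈ 5.1447e+7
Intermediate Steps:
B = 0 (B = 6*0 = 0)
I(G) = G*(-86 + G**2) (I(G) = (0 + G)*(-86 + G*G) = G*(-86 + G**2))
I(372) - (-112509 - 54940)/(232665 + 1/l(209, -193)) = 372*(-86 + 372**2) - (-112509 - 54940)/(232665 + 1/(-193)) = 372*(-86 + 138384) - (-167449)/(232665 - 1/193) = 372*138298 - (-167449)/44904344/193 = 51446856 - (-167449)*193/44904344 = 51446856 - 1*(-32317657/44904344) = 51446856 + 32317657/44904344 = 2310187351860121/44904344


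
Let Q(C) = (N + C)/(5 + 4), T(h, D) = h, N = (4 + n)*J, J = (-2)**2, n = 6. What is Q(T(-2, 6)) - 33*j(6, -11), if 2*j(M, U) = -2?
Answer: 335/9 ≈ 37.222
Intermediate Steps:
J = 4
j(M, U) = -1 (j(M, U) = (1/2)*(-2) = -1)
N = 40 (N = (4 + 6)*4 = 10*4 = 40)
Q(C) = 40/9 + C/9 (Q(C) = (40 + C)/(5 + 4) = (40 + C)/9 = (40 + C)*(1/9) = 40/9 + C/9)
Q(T(-2, 6)) - 33*j(6, -11) = (40/9 + (1/9)*(-2)) - 33*(-1) = (40/9 - 2/9) + 33 = 38/9 + 33 = 335/9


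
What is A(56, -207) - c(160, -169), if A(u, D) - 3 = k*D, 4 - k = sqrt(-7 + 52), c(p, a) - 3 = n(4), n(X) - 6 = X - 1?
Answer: -837 + 621*sqrt(5) ≈ 551.60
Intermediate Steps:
n(X) = 5 + X (n(X) = 6 + (X - 1) = 6 + (-1 + X) = 5 + X)
c(p, a) = 12 (c(p, a) = 3 + (5 + 4) = 3 + 9 = 12)
k = 4 - 3*sqrt(5) (k = 4 - sqrt(-7 + 52) = 4 - sqrt(45) = 4 - 3*sqrt(5) ≈ -2.7082)
A(u, D) = 3 + D*(4 - 3*sqrt(5)) (A(u, D) = 3 + (4 - 3*sqrt(5))*D = 3 + D*(4 - 3*sqrt(5)))
A(56, -207) - c(160, -169) = (3 - 207*(4 - 3*sqrt(5))) - 1*12 = (3 + (-828 + 621*sqrt(5))) - 12 = (-825 + 621*sqrt(5)) - 12 = -837 + 621*sqrt(5)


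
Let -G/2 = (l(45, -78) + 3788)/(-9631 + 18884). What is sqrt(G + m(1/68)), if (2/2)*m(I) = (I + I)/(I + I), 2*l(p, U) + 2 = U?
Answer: sqrt(16257521)/9253 ≈ 0.43576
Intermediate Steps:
l(p, U) = -1 + U/2
m(I) = 1 (m(I) = (I + I)/(I + I) = (2*I)/((2*I)) = (2*I)*(1/(2*I)) = 1)
G = -7496/9253 (G = -2*((-1 + (1/2)*(-78)) + 3788)/(-9631 + 18884) = -2*((-1 - 39) + 3788)/9253 = -2*(-40 + 3788)/9253 = -7496/9253 ≈ -0.81012)
sqrt(G + m(1/68)) = sqrt(-7496/9253 + 1) = sqrt(1757/9253) = sqrt(16257521)/9253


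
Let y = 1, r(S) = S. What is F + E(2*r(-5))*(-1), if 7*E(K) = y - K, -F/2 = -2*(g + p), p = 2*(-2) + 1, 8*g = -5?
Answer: -225/14 ≈ -16.071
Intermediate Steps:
g = -5/8 (g = (⅛)*(-5) = -5/8 ≈ -0.62500)
p = -3 (p = -4 + 1 = -3)
F = -29/2 (F = -(-4)*(-5/8 - 3) = -(-4)*(-29)/8 = -2*29/4 = -29/2 ≈ -14.500)
E(K) = ⅐ - K/7 (E(K) = (1 - K)/7 = ⅐ - K/7)
F + E(2*r(-5))*(-1) = -29/2 + (⅐ - 2*(-5)/7)*(-1) = -29/2 + (⅐ - ⅐*(-10))*(-1) = -29/2 + (⅐ + 10/7)*(-1) = -29/2 + (11/7)*(-1) = -29/2 - 11/7 = -225/14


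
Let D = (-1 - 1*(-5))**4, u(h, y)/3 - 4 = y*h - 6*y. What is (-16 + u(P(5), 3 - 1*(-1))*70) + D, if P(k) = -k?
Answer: -8160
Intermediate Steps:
u(h, y) = 12 - 18*y + 3*h*y (u(h, y) = 12 + 3*(y*h - 6*y) = 12 + 3*(h*y - 6*y) = 12 + 3*(-6*y + h*y) = 12 + (-18*y + 3*h*y) = 12 - 18*y + 3*h*y)
D = 256 (D = (-1 + 5)**4 = 4**4 = 256)
(-16 + u(P(5), 3 - 1*(-1))*70) + D = (-16 + (12 - 18*(3 - 1*(-1)) + 3*(-1*5)*(3 - 1*(-1)))*70) + 256 = (-16 + (12 - 18*(3 + 1) + 3*(-5)*(3 + 1))*70) + 256 = (-16 + (12 - 18*4 + 3*(-5)*4)*70) + 256 = (-16 + (12 - 72 - 60)*70) + 256 = (-16 - 120*70) + 256 = (-16 - 8400) + 256 = -8416 + 256 = -8160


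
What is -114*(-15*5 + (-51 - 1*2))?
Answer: 14592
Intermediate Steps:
-114*(-15*5 + (-51 - 1*2)) = -114*(-75 + (-51 - 2)) = -114*(-75 - 53) = -114*(-128) = 14592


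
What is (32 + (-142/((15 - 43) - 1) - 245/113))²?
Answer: 12951578025/10738729 ≈ 1206.1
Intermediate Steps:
(32 + (-142/((15 - 43) - 1) - 245/113))² = (32 + (-142/(-28 - 1) - 245*1/113))² = (32 + (-142/(-29) - 245/113))² = (32 + (-142*(-1/29) - 245/113))² = (32 + (142/29 - 245/113))² = (32 + 8941/3277)² = (113805/3277)² = 12951578025/10738729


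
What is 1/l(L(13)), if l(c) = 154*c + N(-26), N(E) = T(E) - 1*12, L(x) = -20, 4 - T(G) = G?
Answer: -1/3062 ≈ -0.00032658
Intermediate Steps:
T(G) = 4 - G
N(E) = -8 - E (N(E) = (4 - E) - 1*12 = (4 - E) - 12 = -8 - E)
l(c) = 18 + 154*c (l(c) = 154*c + (-8 - 1*(-26)) = 154*c + (-8 + 26) = 154*c + 18 = 18 + 154*c)
1/l(L(13)) = 1/(18 + 154*(-20)) = 1/(18 - 3080) = 1/(-3062) = -1/3062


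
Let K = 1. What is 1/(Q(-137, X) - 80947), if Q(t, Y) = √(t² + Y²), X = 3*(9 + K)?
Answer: -80947/6552397140 - √19669/6552397140 ≈ -1.2375e-5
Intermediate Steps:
X = 30 (X = 3*(9 + 1) = 3*10 = 30)
Q(t, Y) = √(Y² + t²)
1/(Q(-137, X) - 80947) = 1/(√(30² + (-137)²) - 80947) = 1/(√(900 + 18769) - 80947) = 1/(√19669 - 80947) = 1/(-80947 + √19669)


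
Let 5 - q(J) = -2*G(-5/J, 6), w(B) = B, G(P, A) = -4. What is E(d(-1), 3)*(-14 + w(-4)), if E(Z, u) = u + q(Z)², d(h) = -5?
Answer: -216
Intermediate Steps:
q(J) = -3 (q(J) = 5 - (-2)*(-4) = 5 - 1*8 = 5 - 8 = -3)
E(Z, u) = 9 + u (E(Z, u) = u + (-3)² = u + 9 = 9 + u)
E(d(-1), 3)*(-14 + w(-4)) = (9 + 3)*(-14 - 4) = 12*(-18) = -216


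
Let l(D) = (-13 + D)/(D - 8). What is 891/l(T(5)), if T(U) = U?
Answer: 2673/8 ≈ 334.13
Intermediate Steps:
l(D) = (-13 + D)/(-8 + D)
891/l(T(5)) = 891/(((-13 + 5)/(-8 + 5))) = 891/((-8/(-3))) = 891/((-1/3*(-8))) = 891/(8/3) = 891*(3/8) = 2673/8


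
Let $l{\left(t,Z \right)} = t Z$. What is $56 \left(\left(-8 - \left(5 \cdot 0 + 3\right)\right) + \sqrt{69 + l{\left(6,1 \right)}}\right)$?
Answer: $-616 + 280 \sqrt{3} \approx -131.03$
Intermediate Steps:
$l{\left(t,Z \right)} = Z t$
$56 \left(\left(-8 - \left(5 \cdot 0 + 3\right)\right) + \sqrt{69 + l{\left(6,1 \right)}}\right) = 56 \left(\left(-8 - \left(5 \cdot 0 + 3\right)\right) + \sqrt{69 + 1 \cdot 6}\right) = 56 \left(\left(-8 - \left(0 + 3\right)\right) + \sqrt{69 + 6}\right) = 56 \left(\left(-8 - 3\right) + \sqrt{75}\right) = 56 \left(\left(-8 - 3\right) + 5 \sqrt{3}\right) = 56 \left(-11 + 5 \sqrt{3}\right) = -616 + 280 \sqrt{3}$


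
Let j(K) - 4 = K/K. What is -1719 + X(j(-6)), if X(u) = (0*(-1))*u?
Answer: -1719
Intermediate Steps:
j(K) = 5 (j(K) = 4 + K/K = 4 + 1 = 5)
X(u) = 0 (X(u) = 0*u = 0)
-1719 + X(j(-6)) = -1719 + 0 = -1719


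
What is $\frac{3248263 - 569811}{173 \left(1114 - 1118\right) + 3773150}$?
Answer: $\frac{1339226}{1886229} \approx 0.71$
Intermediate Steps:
$\frac{3248263 - 569811}{173 \left(1114 - 1118\right) + 3773150} = \frac{2678452}{173 \left(-4\right) + 3773150} = \frac{2678452}{-692 + 3773150} = \frac{2678452}{3772458} = 2678452 \cdot \frac{1}{3772458} = \frac{1339226}{1886229}$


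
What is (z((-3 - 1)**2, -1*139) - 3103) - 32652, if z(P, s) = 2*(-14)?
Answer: -35783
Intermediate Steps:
z(P, s) = -28
(z((-3 - 1)**2, -1*139) - 3103) - 32652 = (-28 - 3103) - 32652 = -3131 - 32652 = -35783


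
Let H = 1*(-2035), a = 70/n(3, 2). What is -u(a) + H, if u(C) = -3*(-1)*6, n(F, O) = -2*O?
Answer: -2053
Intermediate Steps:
a = -35/2 (a = 70/((-2*2)) = 70/(-4) = 70*(-¼) = -35/2 ≈ -17.500)
u(C) = 18 (u(C) = 3*6 = 18)
H = -2035
-u(a) + H = -1*18 - 2035 = -18 - 2035 = -2053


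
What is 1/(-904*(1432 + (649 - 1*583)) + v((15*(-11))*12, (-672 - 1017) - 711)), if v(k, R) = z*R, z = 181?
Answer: -1/1788592 ≈ -5.5910e-7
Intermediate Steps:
v(k, R) = 181*R
1/(-904*(1432 + (649 - 1*583)) + v((15*(-11))*12, (-672 - 1017) - 711)) = 1/(-904*(1432 + (649 - 1*583)) + 181*((-672 - 1017) - 711)) = 1/(-904*(1432 + (649 - 583)) + 181*(-1689 - 711)) = 1/(-904*(1432 + 66) + 181*(-2400)) = 1/(-904*1498 - 434400) = 1/(-1354192 - 434400) = 1/(-1788592) = -1/1788592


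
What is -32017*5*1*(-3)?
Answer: 480255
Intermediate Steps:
-32017*5*1*(-3) = -160085*(-3) = -32017*(-15) = 480255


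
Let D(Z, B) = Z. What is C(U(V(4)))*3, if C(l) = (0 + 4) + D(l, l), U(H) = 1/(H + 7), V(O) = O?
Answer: 135/11 ≈ 12.273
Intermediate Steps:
U(H) = 1/(7 + H)
C(l) = 4 + l (C(l) = (0 + 4) + l = 4 + l)
C(U(V(4)))*3 = (4 + 1/(7 + 4))*3 = (4 + 1/11)*3 = (45/11)*3 = 135/11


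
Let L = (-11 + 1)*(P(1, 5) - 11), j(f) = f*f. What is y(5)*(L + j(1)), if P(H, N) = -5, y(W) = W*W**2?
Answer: 20125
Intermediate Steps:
y(W) = W**3
j(f) = f**2
L = 160 (L = (-11 + 1)*(-5 - 11) = -10*(-16) = 160)
y(5)*(L + j(1)) = 5**3*(160 + 1**2) = 125*(160 + 1) = 125*161 = 20125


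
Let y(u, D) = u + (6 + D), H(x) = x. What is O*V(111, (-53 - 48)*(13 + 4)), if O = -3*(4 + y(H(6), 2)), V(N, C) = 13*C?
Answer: 1205334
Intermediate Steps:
y(u, D) = 6 + D + u
O = -54 (O = -3*(4 + (6 + 2 + 6)) = -3*(4 + 14) = -3*18 = -54)
O*V(111, (-53 - 48)*(13 + 4)) = -702*(-53 - 48)*(13 + 4) = -702*(-101*17) = -702*(-1717) = -54*(-22321) = 1205334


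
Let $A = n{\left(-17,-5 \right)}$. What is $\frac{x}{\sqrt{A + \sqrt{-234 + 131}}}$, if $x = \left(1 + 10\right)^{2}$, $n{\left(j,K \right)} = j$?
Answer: $\frac{121}{\sqrt{-17 + i \sqrt{103}}} \approx 7.2298 - 26.215 i$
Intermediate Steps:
$x = 121$ ($x = 11^{2} = 121$)
$A = -17$
$\frac{x}{\sqrt{A + \sqrt{-234 + 131}}} = \frac{121}{\sqrt{-17 + \sqrt{-234 + 131}}} = \frac{121}{\sqrt{-17 + \sqrt{-103}}} = \frac{121}{\sqrt{-17 + i \sqrt{103}}}$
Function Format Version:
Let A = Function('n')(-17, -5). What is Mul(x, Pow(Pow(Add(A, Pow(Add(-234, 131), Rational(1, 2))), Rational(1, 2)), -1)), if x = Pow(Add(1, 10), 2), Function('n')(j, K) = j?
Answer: Mul(121, Pow(Add(-17, Mul(I, Pow(103, Rational(1, 2)))), Rational(-1, 2))) ≈ Add(7.2298, Mul(-26.215, I))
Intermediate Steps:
x = 121 (x = Pow(11, 2) = 121)
A = -17
Mul(x, Pow(Pow(Add(A, Pow(Add(-234, 131), Rational(1, 2))), Rational(1, 2)), -1)) = Mul(121, Pow(Pow(Add(-17, Pow(Add(-234, 131), Rational(1, 2))), Rational(1, 2)), -1)) = Mul(121, Pow(Pow(Add(-17, Pow(-103, Rational(1, 2))), Rational(1, 2)), -1)) = Mul(121, Pow(Pow(Add(-17, Mul(I, Pow(103, Rational(1, 2)))), Rational(1, 2)), -1)) = Mul(121, Pow(Add(-17, Mul(I, Pow(103, Rational(1, 2)))), Rational(-1, 2)))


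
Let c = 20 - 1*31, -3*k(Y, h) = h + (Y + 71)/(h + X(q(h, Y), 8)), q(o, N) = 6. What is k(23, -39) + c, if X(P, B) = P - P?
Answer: 328/117 ≈ 2.8034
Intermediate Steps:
X(P, B) = 0
k(Y, h) = -h/3 - (71 + Y)/(3*h) (k(Y, h) = -(h + (Y + 71)/(h + 0))/3 = -(h + (71 + Y)/h)/3 = -h/3 - (71 + Y)/(3*h))
c = -11 (c = 20 - 31 = -11)
k(23, -39) + c = (⅓)*(-71 - 1*23 - 1*(-39)²)/(-39) - 11 = (⅓)*(-1/39)*(-71 - 23 - 1*1521) - 11 = (⅓)*(-1/39)*(-71 - 23 - 1521) - 11 = (⅓)*(-1/39)*(-1615) - 11 = 1615/117 - 11 = 328/117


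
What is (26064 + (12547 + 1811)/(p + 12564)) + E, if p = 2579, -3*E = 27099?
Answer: 257914791/15143 ≈ 17032.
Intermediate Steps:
E = -9033 (E = -1/3*27099 = -9033)
(26064 + (12547 + 1811)/(p + 12564)) + E = (26064 + (12547 + 1811)/(2579 + 12564)) - 9033 = (26064 + 14358/15143) - 9033 = 394701510/15143 - 9033 = 257914791/15143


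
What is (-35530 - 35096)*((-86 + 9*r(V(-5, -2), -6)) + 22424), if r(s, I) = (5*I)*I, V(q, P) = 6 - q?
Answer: -1692057708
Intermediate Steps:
r(s, I) = 5*I²
(-35530 - 35096)*((-86 + 9*r(V(-5, -2), -6)) + 22424) = (-35530 - 35096)*((-86 + 9*(5*(-6)²)) + 22424) = -70626*((-86 + 9*(5*36)) + 22424) = -70626*((-86 + 9*180) + 22424) = -70626*((-86 + 1620) + 22424) = -70626*(1534 + 22424) = -70626*23958 = -1692057708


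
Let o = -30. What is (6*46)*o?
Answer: -8280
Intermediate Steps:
(6*46)*o = (6*46)*(-30) = 276*(-30) = -8280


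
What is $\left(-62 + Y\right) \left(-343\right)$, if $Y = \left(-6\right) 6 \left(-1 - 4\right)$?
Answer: $-40474$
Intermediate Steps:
$Y = 180$ ($Y = - 36 \left(-1 - 4\right) = \left(-36\right) \left(-5\right) = 180$)
$\left(-62 + Y\right) \left(-343\right) = \left(-62 + 180\right) \left(-343\right) = 118 \left(-343\right) = -40474$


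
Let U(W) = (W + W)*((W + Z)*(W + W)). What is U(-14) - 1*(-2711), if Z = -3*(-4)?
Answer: 1143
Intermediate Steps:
Z = 12
U(W) = 4*W**2*(12 + W) (U(W) = (W + W)*((W + 12)*(W + W)) = (2*W)*((12 + W)*(2*W)) = (2*W)*(2*W*(12 + W)) = 4*W**2*(12 + W))
U(-14) - 1*(-2711) = 4*(-14)**2*(12 - 14) - 1*(-2711) = 4*196*(-2) + 2711 = -1568 + 2711 = 1143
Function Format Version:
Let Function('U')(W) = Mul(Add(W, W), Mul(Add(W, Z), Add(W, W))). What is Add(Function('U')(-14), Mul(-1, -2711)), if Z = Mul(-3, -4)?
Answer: 1143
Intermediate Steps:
Z = 12
Function('U')(W) = Mul(4, Pow(W, 2), Add(12, W)) (Function('U')(W) = Mul(Add(W, W), Mul(Add(W, 12), Add(W, W))) = Mul(Mul(2, W), Mul(Add(12, W), Mul(2, W))) = Mul(Mul(2, W), Mul(2, W, Add(12, W))) = Mul(4, Pow(W, 2), Add(12, W)))
Add(Function('U')(-14), Mul(-1, -2711)) = Add(Mul(4, Pow(-14, 2), Add(12, -14)), Mul(-1, -2711)) = Add(Mul(4, 196, -2), 2711) = Add(-1568, 2711) = 1143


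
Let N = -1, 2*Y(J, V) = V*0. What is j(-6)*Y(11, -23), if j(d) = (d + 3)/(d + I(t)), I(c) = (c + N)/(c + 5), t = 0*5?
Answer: 0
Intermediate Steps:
t = 0
Y(J, V) = 0 (Y(J, V) = (V*0)/2 = (1/2)*0 = 0)
I(c) = (-1 + c)/(5 + c) (I(c) = (c - 1)/(c + 5) = (-1 + c)/(5 + c))
j(d) = (3 + d)/(-1/5 + d) (j(d) = (d + 3)/(d + (-1 + 0)/(5 + 0)) = (3 + d)/(d - 1/5) = (3 + d)/(-1/5 + d))
j(-6)*Y(11, -23) = (5*(3 - 6)/(-1 + 5*(-6)))*0 = (5*(-3)/(-1 - 30))*0 = (5*(-3)/(-31))*0 = (5*(-1/31)*(-3))*0 = (15/31)*0 = 0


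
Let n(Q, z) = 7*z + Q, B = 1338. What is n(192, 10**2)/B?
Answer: 2/3 ≈ 0.66667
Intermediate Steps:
n(Q, z) = Q + 7*z
n(192, 10**2)/B = (192 + 7*10**2)/1338 = (192 + 7*100)*(1/1338) = (192 + 700)*(1/1338) = 892*(1/1338) = 2/3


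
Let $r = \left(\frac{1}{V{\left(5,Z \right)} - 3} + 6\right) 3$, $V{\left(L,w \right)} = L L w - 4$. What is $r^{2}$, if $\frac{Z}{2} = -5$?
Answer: $\frac{21372129}{66049} \approx 323.58$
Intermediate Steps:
$Z = -10$ ($Z = 2 \left(-5\right) = -10$)
$V{\left(L,w \right)} = -4 + w L^{2}$ ($V{\left(L,w \right)} = L^{2} w - 4 = w L^{2} - 4 = -4 + w L^{2}$)
$r = \frac{4623}{257}$ ($r = \left(\frac{1}{\left(-4 - 10 \cdot 5^{2}\right) - 3} + 6\right) 3 = \left(\frac{1}{\left(-4 - 250\right) - 3} + 6\right) 3 = \left(\frac{1}{-254 - 3} + 6\right) 3 = \left(\frac{1}{-257} + 6\right) 3 = \left(- \frac{1}{257} + 6\right) 3 = \frac{1541}{257} \cdot 3 = \frac{4623}{257} \approx 17.988$)
$r^{2} = \left(\frac{4623}{257}\right)^{2} = \frac{21372129}{66049}$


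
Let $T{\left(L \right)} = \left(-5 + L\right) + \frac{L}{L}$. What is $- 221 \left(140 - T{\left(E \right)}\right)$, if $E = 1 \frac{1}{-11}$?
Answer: $- \frac{350285}{11} \approx -31844.0$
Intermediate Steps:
$E = - \frac{1}{11}$ ($E = 1 \left(- \frac{1}{11}\right) = - \frac{1}{11} \approx -0.090909$)
$T{\left(L \right)} = -4 + L$ ($T{\left(L \right)} = \left(-5 + L\right) + 1 = -4 + L$)
$- 221 \left(140 - T{\left(E \right)}\right) = - 221 \left(140 - \left(-4 - \frac{1}{11}\right)\right) = - 221 \left(140 - - \frac{45}{11}\right) = - 221 \left(140 + \frac{45}{11}\right) = \left(-221\right) \frac{1585}{11} = - \frac{350285}{11}$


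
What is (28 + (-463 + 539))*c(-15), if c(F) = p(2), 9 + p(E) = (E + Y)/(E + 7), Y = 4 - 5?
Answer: -8320/9 ≈ -924.44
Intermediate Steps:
Y = -1
p(E) = -9 + (-1 + E)/(7 + E) (p(E) = -9 + (E - 1)/(E + 7) = -9 + (-1 + E)/(7 + E))
c(F) = -80/9 (c(F) = 8*(-8 - 1*2)/(7 + 2) = 8*(-8 - 2)/9 = 8*(⅑)*(-10) = -80/9)
(28 + (-463 + 539))*c(-15) = (28 + (-463 + 539))*(-80/9) = (28 + 76)*(-80/9) = 104*(-80/9) = -8320/9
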